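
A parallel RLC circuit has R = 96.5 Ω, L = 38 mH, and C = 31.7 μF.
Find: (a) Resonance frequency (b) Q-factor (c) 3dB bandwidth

Step 1 — Resonance: ω₀ = 1/√(LC) = 1/√(0.038·3.17e-05) = 911.1 rad/s.
Step 2 — f₀ = ω₀/(2π) = 145 Hz.
Step 3 — Parallel Q: Q = R/(ω₀L) = 96.5/(911.1·0.038) = 2.787.
Step 4 — Bandwidth: Δω = ω₀/Q = 326.9 rad/s; BW = Δω/(2π) = 52.03 Hz.

(a) f₀ = 145 Hz  (b) Q = 2.787  (c) BW = 52.03 Hz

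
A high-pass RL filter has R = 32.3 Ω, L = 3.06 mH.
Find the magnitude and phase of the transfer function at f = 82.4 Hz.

Step 1 — Angular frequency: ω = 2π·82.4 = 517.7 rad/s.
Step 2 — Transfer function: H(jω) = jωL/(R + jωL).
Step 3 — Numerator jωL = j·1.584; denominator R + jωL = 32.3 + j1.584.
Step 4 — H = 0.0024 + j0.04893.
Step 5 — Magnitude: |H| = 0.04899 (-26.2 dB); phase: φ = 87.2°.

|H| = 0.04899 (-26.2 dB), φ = 87.2°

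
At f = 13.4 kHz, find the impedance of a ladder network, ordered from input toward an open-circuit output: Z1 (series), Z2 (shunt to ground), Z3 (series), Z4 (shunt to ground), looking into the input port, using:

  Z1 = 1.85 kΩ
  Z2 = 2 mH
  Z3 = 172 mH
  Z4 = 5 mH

Step 1 — Angular frequency: ω = 2π·f = 2π·1.34e+04 = 8.419e+04 rad/s.
Step 2 — Component impedances:
  Z1: Z = R = 1850 Ω
  Z2: Z = jωL = j·8.419e+04·0.002 = 0 + j168.4 Ω
  Z3: Z = jωL = j·8.419e+04·0.172 = 0 + j1.448e+04 Ω
  Z4: Z = jωL = j·8.419e+04·0.005 = 0 + j421 Ω
Step 3 — Ladder network (open output): work backward from the far end, alternating series and parallel combinations. Z_in = 1850 + j166.5 Ω = 1857∠5.1° Ω.

Z = 1850 + j166.5 Ω = 1857∠5.1° Ω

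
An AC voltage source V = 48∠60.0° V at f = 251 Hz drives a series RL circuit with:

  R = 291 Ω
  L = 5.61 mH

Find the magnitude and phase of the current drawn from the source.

Step 1 — Angular frequency: ω = 2π·f = 2π·251 = 1577 rad/s.
Step 2 — Component impedances:
  R: Z = R = 291 Ω
  L: Z = jωL = j·1577·0.00561 = 0 + j8.847 Ω
Step 3 — Series combination: Z_total = R + L = 291 + j8.847 Ω = 291.1∠1.7° Ω.
Step 4 — Source phasor: V = 48∠60.0° V = 24 + j41.57 V.
Step 5 — Ohm's law: I = V / Z_total = (24 + j41.57) / (291 + j8.847) = 0.08674 + j0.1402 A.
Step 6 — Convert to polar: |I| = 0.1649 A, ∠I = 58.3°.

I = 0.1649∠58.3° A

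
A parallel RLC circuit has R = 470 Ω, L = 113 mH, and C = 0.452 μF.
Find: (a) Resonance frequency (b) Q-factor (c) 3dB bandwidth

Step 1 — Resonance: ω₀ = 1/√(LC) = 1/√(0.113·4.52e-07) = 4425 rad/s.
Step 2 — f₀ = ω₀/(2π) = 704.2 Hz.
Step 3 — Parallel Q: Q = R/(ω₀L) = 470/(4425·0.113) = 0.94.
Step 4 — Bandwidth: Δω = ω₀/Q = 4707 rad/s; BW = Δω/(2π) = 749.2 Hz.

(a) f₀ = 704.2 Hz  (b) Q = 0.94  (c) BW = 749.2 Hz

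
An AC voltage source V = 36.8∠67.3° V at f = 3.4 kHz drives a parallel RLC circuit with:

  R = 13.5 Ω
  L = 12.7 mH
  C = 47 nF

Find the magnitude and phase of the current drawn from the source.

Step 1 — Angular frequency: ω = 2π·f = 2π·3400 = 2.136e+04 rad/s.
Step 2 — Component impedances:
  R: Z = R = 13.5 Ω
  L: Z = jωL = j·2.136e+04·0.0127 = 0 + j271.3 Ω
  C: Z = 1/(jωC) = -j/(ω·C) = 0 - j996 Ω
Step 3 — Parallel combination: 1/Z_total = 1/R + 1/L + 1/C; Z_total = 13.48 + j0.4881 Ω = 13.49∠2.1° Ω.
Step 4 — Source phasor: V = 36.8∠67.3° V = 14.2 + j33.95 V.
Step 5 — Ohm's law: I = V / Z_total = (14.2 + j33.95) / (13.48 + j0.4881) = 1.143 + j2.477 A.
Step 6 — Convert to polar: |I| = 2.728 A, ∠I = 65.2°.

I = 2.728∠65.2° A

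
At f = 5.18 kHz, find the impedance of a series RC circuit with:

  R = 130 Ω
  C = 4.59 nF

Step 1 — Angular frequency: ω = 2π·f = 2π·5180 = 3.255e+04 rad/s.
Step 2 — Component impedances:
  R: Z = R = 130 Ω
  C: Z = 1/(jωC) = -j/(ω·C) = 0 - j6694 Ω
Step 3 — Series combination: Z_total = R + C = 130 - j6694 Ω = 6695∠-88.9° Ω.

Z = 130 - j6694 Ω = 6695∠-88.9° Ω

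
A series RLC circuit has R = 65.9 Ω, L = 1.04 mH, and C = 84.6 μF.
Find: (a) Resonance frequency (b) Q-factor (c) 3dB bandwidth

Step 1 — Resonance: ω₀ = 1/√(LC) = 1/√(0.00104·8.46e-05) = 3371 rad/s.
Step 2 — f₀ = ω₀/(2π) = 536.6 Hz.
Step 3 — Series Q: Q = ω₀L/R = 3371·0.00104/65.9 = 0.0532.
Step 4 — Bandwidth: Δω = ω₀/Q = 6.337e+04 rad/s; BW = Δω/(2π) = 1.008e+04 Hz.

(a) f₀ = 536.6 Hz  (b) Q = 0.0532  (c) BW = 1.008e+04 Hz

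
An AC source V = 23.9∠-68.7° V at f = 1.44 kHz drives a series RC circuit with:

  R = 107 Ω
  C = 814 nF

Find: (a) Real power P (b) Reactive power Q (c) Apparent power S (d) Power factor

Step 1 — Angular frequency: ω = 2π·f = 2π·1440 = 9048 rad/s.
Step 2 — Component impedances:
  R: Z = R = 107 Ω
  C: Z = 1/(jωC) = -j/(ω·C) = 0 - j135.8 Ω
Step 3 — Series combination: Z_total = R + C = 107 - j135.8 Ω = 172.9∠-51.8° Ω.
Step 4 — Source phasor: V = 23.9∠-68.7° V = 8.682 - j22.27 V.
Step 5 — Current: I = V / Z = 0.1323 - j0.04028 A = 0.1383∠-16.9° A.
Step 6 — Complex power: S = V·I* = 2.045 - j2.595 VA.
Step 7 — Real power: P = Re(S) = 2.045 W.
Step 8 — Reactive power: Q = Im(S) = -2.595 VAR.
Step 9 — Apparent power: |S| = 3.304 VA.
Step 10 — Power factor: PF = P/|S| = 0.619 (leading).

(a) P = 2.045 W  (b) Q = -2.595 VAR  (c) S = 3.304 VA  (d) PF = 0.619 (leading)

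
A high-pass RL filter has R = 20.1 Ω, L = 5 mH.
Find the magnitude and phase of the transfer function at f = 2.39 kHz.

Step 1 — Angular frequency: ω = 2π·2390 = 1.502e+04 rad/s.
Step 2 — Transfer function: H(jω) = jωL/(R + jωL).
Step 3 — Numerator jωL = j·75.08; denominator R + jωL = 20.1 + j75.08.
Step 4 — H = 0.9331 + j0.2498.
Step 5 — Magnitude: |H| = 0.966 (-0.3 dB); phase: φ = 15.0°.

|H| = 0.966 (-0.3 dB), φ = 15.0°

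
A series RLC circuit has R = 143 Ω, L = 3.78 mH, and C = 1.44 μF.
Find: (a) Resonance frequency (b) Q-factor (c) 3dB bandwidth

Step 1 — Resonance: ω₀ = 1/√(LC) = 1/√(0.00378·1.44e-06) = 1.355e+04 rad/s.
Step 2 — f₀ = ω₀/(2π) = 2157 Hz.
Step 3 — Series Q: Q = ω₀L/R = 1.355e+04·0.00378/143 = 0.3583.
Step 4 — Bandwidth: Δω = ω₀/Q = 3.783e+04 rad/s; BW = Δω/(2π) = 6021 Hz.

(a) f₀ = 2157 Hz  (b) Q = 0.3583  (c) BW = 6021 Hz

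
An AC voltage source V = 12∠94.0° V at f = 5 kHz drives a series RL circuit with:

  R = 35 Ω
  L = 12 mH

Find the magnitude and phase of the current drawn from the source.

Step 1 — Angular frequency: ω = 2π·f = 2π·5000 = 3.142e+04 rad/s.
Step 2 — Component impedances:
  R: Z = R = 35 Ω
  L: Z = jωL = j·3.142e+04·0.012 = 0 + j377 Ω
Step 3 — Series combination: Z_total = R + L = 35 + j377 Ω = 378.6∠84.7° Ω.
Step 4 — Source phasor: V = 12∠94.0° V = -0.8371 + j11.97 V.
Step 5 — Ohm's law: I = V / Z_total = (-0.8371 + j11.97) / (35 + j377) = 0.03128 + j0.005124 A.
Step 6 — Convert to polar: |I| = 0.03169 A, ∠I = 9.3°.

I = 0.03169∠9.3° A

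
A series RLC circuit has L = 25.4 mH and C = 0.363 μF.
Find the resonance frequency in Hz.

Step 1 — Resonance condition Im(Z)=0 gives ω₀ = 1/√(LC).
Step 2 — ω₀ = 1/√(0.0254·3.63e-07) = 1.041e+04 rad/s.
Step 3 — f₀ = ω₀/(2π) = 1657 Hz.

f₀ = 1657 Hz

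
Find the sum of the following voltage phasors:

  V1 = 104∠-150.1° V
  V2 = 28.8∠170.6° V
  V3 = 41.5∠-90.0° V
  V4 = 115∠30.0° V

Step 1 — Convert each phasor to rectangular form:
  V1 = 104·(cos(-150.1°) + j·sin(-150.1°)) = -90.16 - j51.84 V
  V2 = 28.8·(cos(170.6°) + j·sin(170.6°)) = -28.41 + j4.704 V
  V3 = 41.5·(cos(-90.0°) + j·sin(-90.0°)) = 0 - j41.5 V
  V4 = 115·(cos(30.0°) + j·sin(30.0°)) = 99.59 + j57.5 V
Step 2 — Sum components: V_total = -18.98 - j31.14 V.
Step 3 — Convert to polar: |V_total| = 36.47 V, ∠V_total = -121.4°.

V_total = 36.47∠-121.4° V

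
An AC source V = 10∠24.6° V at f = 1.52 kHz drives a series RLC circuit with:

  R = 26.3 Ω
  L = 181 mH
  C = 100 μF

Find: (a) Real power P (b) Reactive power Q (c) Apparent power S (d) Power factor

Step 1 — Angular frequency: ω = 2π·f = 2π·1520 = 9550 rad/s.
Step 2 — Component impedances:
  R: Z = R = 26.3 Ω
  L: Z = jωL = j·9550·0.181 = 0 + j1729 Ω
  C: Z = 1/(jωC) = -j/(ω·C) = 0 - j1.047 Ω
Step 3 — Series combination: Z_total = R + L + C = 26.3 + j1728 Ω = 1728∠89.1° Ω.
Step 4 — Source phasor: V = 10∠24.6° V = 9.092 + j4.163 V.
Step 5 — Current: I = V / Z = 0.002489 - j0.005225 A = 0.005788∠-64.5° A.
Step 6 — Complex power: S = V·I* = 0.000881 + j0.05787 VA.
Step 7 — Real power: P = Re(S) = 0.000881 W.
Step 8 — Reactive power: Q = Im(S) = 0.05787 VAR.
Step 9 — Apparent power: |S| = 0.05788 VA.
Step 10 — Power factor: PF = P/|S| = 0.01522 (lagging).

(a) P = 0.000881 W  (b) Q = 0.05787 VAR  (c) S = 0.05788 VA  (d) PF = 0.01522 (lagging)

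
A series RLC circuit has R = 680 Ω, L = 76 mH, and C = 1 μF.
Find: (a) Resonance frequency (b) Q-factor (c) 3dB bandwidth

Step 1 — Resonance: ω₀ = 1/√(LC) = 1/√(0.076·1e-06) = 3627 rad/s.
Step 2 — f₀ = ω₀/(2π) = 577.3 Hz.
Step 3 — Series Q: Q = ω₀L/R = 3627·0.076/680 = 0.4054.
Step 4 — Bandwidth: Δω = ω₀/Q = 8947 rad/s; BW = Δω/(2π) = 1424 Hz.

(a) f₀ = 577.3 Hz  (b) Q = 0.4054  (c) BW = 1424 Hz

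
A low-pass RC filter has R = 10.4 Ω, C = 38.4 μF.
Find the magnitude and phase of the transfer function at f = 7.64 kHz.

Step 1 — Angular frequency: ω = 2π·7640 = 4.8e+04 rad/s.
Step 2 — Transfer function: H(jω) = 1/(1 + jωRC).
Step 3 — Denominator: 1 + jωRC = 1 + j·4.8e+04·10.4·3.84e-05 = 1 + j19.17.
Step 4 — H = 0.002714 - j0.05202.
Step 5 — Magnitude: |H| = 0.05209 (-25.7 dB); phase: φ = -87.0°.

|H| = 0.05209 (-25.7 dB), φ = -87.0°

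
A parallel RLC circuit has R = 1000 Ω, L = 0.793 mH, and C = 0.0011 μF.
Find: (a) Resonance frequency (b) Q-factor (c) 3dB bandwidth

Step 1 — Resonance: ω₀ = 1/√(LC) = 1/√(0.000793·1.1e-09) = 1.071e+06 rad/s.
Step 2 — f₀ = ω₀/(2π) = 1.704e+05 Hz.
Step 3 — Parallel Q: Q = R/(ω₀L) = 1000/(1.071e+06·0.000793) = 1.178.
Step 4 — Bandwidth: Δω = ω₀/Q = 9.091e+05 rad/s; BW = Δω/(2π) = 1.447e+05 Hz.

(a) f₀ = 1.704e+05 Hz  (b) Q = 1.178  (c) BW = 1.447e+05 Hz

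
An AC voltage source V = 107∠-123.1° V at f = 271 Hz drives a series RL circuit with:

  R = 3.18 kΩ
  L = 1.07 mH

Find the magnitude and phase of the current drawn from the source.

Step 1 — Angular frequency: ω = 2π·f = 2π·271 = 1703 rad/s.
Step 2 — Component impedances:
  R: Z = R = 3180 Ω
  L: Z = jωL = j·1703·0.00107 = 0 + j1.822 Ω
Step 3 — Series combination: Z_total = R + L = 3180 + j1.822 Ω = 3180∠0.0° Ω.
Step 4 — Source phasor: V = 107∠-123.1° V = -58.43 - j89.64 V.
Step 5 — Ohm's law: I = V / Z_total = (-58.43 - j89.64) / (3180 + j1.822) = -0.01839 - j0.02818 A.
Step 6 — Convert to polar: |I| = 0.03365 A, ∠I = -123.1°.

I = 0.03365∠-123.1° A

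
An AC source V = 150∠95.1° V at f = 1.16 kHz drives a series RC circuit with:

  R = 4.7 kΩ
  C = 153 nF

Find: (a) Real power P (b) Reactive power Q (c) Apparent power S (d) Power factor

Step 1 — Angular frequency: ω = 2π·f = 2π·1160 = 7288 rad/s.
Step 2 — Component impedances:
  R: Z = R = 4700 Ω
  C: Z = 1/(jωC) = -j/(ω·C) = 0 - j896.7 Ω
Step 3 — Series combination: Z_total = R + C = 4700 - j896.7 Ω = 4785∠-10.8° Ω.
Step 4 — Source phasor: V = 150∠95.1° V = -13.33 + j149.4 V.
Step 5 — Current: I = V / Z = -0.00859 + j0.03015 A = 0.03135∠105.9° A.
Step 6 — Complex power: S = V·I* = 4.619 - j0.8813 VA.
Step 7 — Real power: P = Re(S) = 4.619 W.
Step 8 — Reactive power: Q = Im(S) = -0.8813 VAR.
Step 9 — Apparent power: |S| = 4.702 VA.
Step 10 — Power factor: PF = P/|S| = 0.9823 (leading).

(a) P = 4.619 W  (b) Q = -0.8813 VAR  (c) S = 4.702 VA  (d) PF = 0.9823 (leading)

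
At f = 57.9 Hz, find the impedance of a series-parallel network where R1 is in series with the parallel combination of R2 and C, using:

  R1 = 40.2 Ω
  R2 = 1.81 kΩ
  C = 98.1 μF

Step 1 — Angular frequency: ω = 2π·f = 2π·57.9 = 363.8 rad/s.
Step 2 — Component impedances:
  R1: Z = R = 40.2 Ω
  R2: Z = R = 1810 Ω
  C: Z = 1/(jωC) = -j/(ω·C) = 0 - j28.02 Ω
Step 3 — Parallel branch: R2 || C = 1/(1/R2 + 1/C) = 0.4337 - j28.01 Ω.
Step 4 — Series with R1: Z_total = R1 + (R2 || C) = 40.63 - j28.01 Ω = 49.35∠-34.6° Ω.

Z = 40.63 - j28.01 Ω = 49.35∠-34.6° Ω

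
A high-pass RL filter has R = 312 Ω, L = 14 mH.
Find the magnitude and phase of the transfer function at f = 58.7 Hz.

Step 1 — Angular frequency: ω = 2π·58.7 = 368.8 rad/s.
Step 2 — Transfer function: H(jω) = jωL/(R + jωL).
Step 3 — Numerator jωL = j·5.164; denominator R + jωL = 312 + j5.164.
Step 4 — H = 0.0002738 + j0.01655.
Step 5 — Magnitude: |H| = 0.01655 (-35.6 dB); phase: φ = 89.1°.

|H| = 0.01655 (-35.6 dB), φ = 89.1°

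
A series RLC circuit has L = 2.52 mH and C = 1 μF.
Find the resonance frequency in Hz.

Step 1 — Resonance condition Im(Z)=0 gives ω₀ = 1/√(LC).
Step 2 — ω₀ = 1/√(0.00252·1e-06) = 1.992e+04 rad/s.
Step 3 — f₀ = ω₀/(2π) = 3170 Hz.

f₀ = 3170 Hz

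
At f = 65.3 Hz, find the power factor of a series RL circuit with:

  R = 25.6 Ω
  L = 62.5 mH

Step 1 — Angular frequency: ω = 2π·f = 2π·65.3 = 410.3 rad/s.
Step 2 — Component impedances:
  R: Z = R = 25.6 Ω
  L: Z = jωL = j·410.3·0.0625 = 0 + j25.64 Ω
Step 3 — Series combination: Z_total = R + L = 25.6 + j25.64 Ω = 36.23∠45.0° Ω.
Step 4 — Power factor: PF = cos(φ) = Re(Z)/|Z| = 25.6/36.234 = 0.7065.
Step 5 — Type: Im(Z) = 25.64 ⇒ lagging (phase φ = 45.0°).

PF = 0.7065 (lagging, φ = 45.0°)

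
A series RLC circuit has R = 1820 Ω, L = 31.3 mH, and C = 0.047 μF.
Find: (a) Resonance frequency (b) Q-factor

Step 1 — Resonance condition Im(Z)=0 gives ω₀ = 1/√(LC).
Step 2 — ω₀ = 1/√(0.0313·4.7e-08) = 2.607e+04 rad/s.
Step 3 — f₀ = ω₀/(2π) = 4150 Hz.
Step 4 — Series Q: Q = ω₀L/R = 2.607e+04·0.0313/1820 = 0.4484.

(a) f₀ = 4150 Hz  (b) Q = 0.4484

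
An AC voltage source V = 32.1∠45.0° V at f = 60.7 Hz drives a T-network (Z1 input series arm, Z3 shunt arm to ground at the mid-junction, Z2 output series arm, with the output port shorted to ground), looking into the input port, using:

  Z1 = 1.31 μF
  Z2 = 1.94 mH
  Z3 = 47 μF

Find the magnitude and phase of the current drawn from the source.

Step 1 — Angular frequency: ω = 2π·f = 2π·60.7 = 381.4 rad/s.
Step 2 — Component impedances:
  Z1: Z = 1/(jωC) = -j/(ω·C) = 0 - j2002 Ω
  Z2: Z = jωL = j·381.4·0.00194 = 0 + j0.7399 Ω
  Z3: Z = 1/(jωC) = -j/(ω·C) = 0 - j55.79 Ω
Step 3 — With the output port shorted to ground, the output series arm Z2 runs from the junction to ground; the shunt arm Z3 also runs from the junction to ground. They appear in parallel: Z3 || Z2 = 0 + j0.7498 Ω.
Step 4 — Series with input arm Z1: Z_in = Z1 + (Z3 || Z2) = 0 - j2001 Ω = 2001∠-90.0° Ω.
Step 5 — Source phasor: V = 32.1∠45.0° V = 22.7 + j22.7 V.
Step 6 — Ohm's law: I = V / Z_total = (22.7 + j22.7) / (0 - j2001) = -0.01134 + j0.01134 A.
Step 7 — Convert to polar: |I| = 0.01604 A, ∠I = 135.0°.

I = 0.01604∠135.0° A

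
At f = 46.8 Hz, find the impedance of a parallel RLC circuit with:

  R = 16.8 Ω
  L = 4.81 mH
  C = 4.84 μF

Step 1 — Angular frequency: ω = 2π·f = 2π·46.8 = 294.1 rad/s.
Step 2 — Component impedances:
  R: Z = R = 16.8 Ω
  L: Z = jωL = j·294.1·0.00481 = 0 + j1.414 Ω
  C: Z = 1/(jωC) = -j/(ω·C) = 0 - j702.6 Ω
Step 3 — Parallel combination: 1/Z_total = 1/R + 1/L + 1/C; Z_total = 0.1187 + j1.407 Ω = 1.412∠85.2° Ω.

Z = 0.1187 + j1.407 Ω = 1.412∠85.2° Ω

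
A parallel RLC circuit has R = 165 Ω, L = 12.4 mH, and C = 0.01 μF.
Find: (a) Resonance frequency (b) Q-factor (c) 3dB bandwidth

Step 1 — Resonance: ω₀ = 1/√(LC) = 1/√(0.0124·1e-08) = 8.98e+04 rad/s.
Step 2 — f₀ = ω₀/(2π) = 1.429e+04 Hz.
Step 3 — Parallel Q: Q = R/(ω₀L) = 165/(8.98e+04·0.0124) = 0.1482.
Step 4 — Bandwidth: Δω = ω₀/Q = 6.061e+05 rad/s; BW = Δω/(2π) = 9.646e+04 Hz.

(a) f₀ = 1.429e+04 Hz  (b) Q = 0.1482  (c) BW = 9.646e+04 Hz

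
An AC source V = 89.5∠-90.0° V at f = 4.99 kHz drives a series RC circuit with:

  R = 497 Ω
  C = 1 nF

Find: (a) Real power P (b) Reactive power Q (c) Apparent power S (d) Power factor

Step 1 — Angular frequency: ω = 2π·f = 2π·4990 = 3.135e+04 rad/s.
Step 2 — Component impedances:
  R: Z = R = 497 Ω
  C: Z = 1/(jωC) = -j/(ω·C) = 0 - j3.189e+04 Ω
Step 3 — Series combination: Z_total = R + C = 497 - j3.189e+04 Ω = 3.19e+04∠-89.1° Ω.
Step 4 — Source phasor: V = 89.5∠-90.0° V = 0 - j89.5 V.
Step 5 — Current: I = V / Z = 0.002805 - j4.372e-05 A = 0.002806∠-0.9° A.
Step 6 — Complex power: S = V·I* = 0.003913 - j0.2511 VA.
Step 7 — Real power: P = Re(S) = 0.003913 W.
Step 8 — Reactive power: Q = Im(S) = -0.2511 VAR.
Step 9 — Apparent power: |S| = 0.2511 VA.
Step 10 — Power factor: PF = P/|S| = 0.01558 (leading).

(a) P = 0.003913 W  (b) Q = -0.2511 VAR  (c) S = 0.2511 VA  (d) PF = 0.01558 (leading)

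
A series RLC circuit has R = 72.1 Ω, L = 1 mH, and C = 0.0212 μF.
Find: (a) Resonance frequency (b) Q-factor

Step 1 — Resonance condition Im(Z)=0 gives ω₀ = 1/√(LC).
Step 2 — ω₀ = 1/√(0.001·2.12e-08) = 2.172e+05 rad/s.
Step 3 — f₀ = ω₀/(2π) = 3.457e+04 Hz.
Step 4 — Series Q: Q = ω₀L/R = 2.172e+05·0.001/72.1 = 3.012.

(a) f₀ = 3.457e+04 Hz  (b) Q = 3.012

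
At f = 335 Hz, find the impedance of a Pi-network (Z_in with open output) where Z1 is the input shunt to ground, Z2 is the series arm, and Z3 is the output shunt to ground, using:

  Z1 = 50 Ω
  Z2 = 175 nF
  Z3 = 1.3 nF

Step 1 — Angular frequency: ω = 2π·f = 2π·335 = 2105 rad/s.
Step 2 — Component impedances:
  Z1: Z = R = 50 Ω
  Z2: Z = 1/(jωC) = -j/(ω·C) = 0 - j2715 Ω
  Z3: Z = 1/(jωC) = -j/(ω·C) = 0 - j3.655e+05 Ω
Step 3 — With open output, the series arm Z2 and the output shunt Z3 appear in series to ground: Z2 + Z3 = 0 - j3.682e+05 Ω.
Step 4 — Parallel with input shunt Z1: Z_in = Z1 || (Z2 + Z3) = 50 - j0.00679 Ω = 50∠-0.0° Ω.

Z = 50 - j0.00679 Ω = 50∠-0.0° Ω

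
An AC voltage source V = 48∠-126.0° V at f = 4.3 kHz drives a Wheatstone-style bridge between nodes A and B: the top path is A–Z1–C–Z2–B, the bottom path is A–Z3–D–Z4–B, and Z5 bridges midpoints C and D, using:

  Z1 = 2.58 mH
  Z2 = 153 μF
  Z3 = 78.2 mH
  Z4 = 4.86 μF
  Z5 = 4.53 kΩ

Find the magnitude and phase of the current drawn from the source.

Step 1 — Angular frequency: ω = 2π·f = 2π·4300 = 2.702e+04 rad/s.
Step 2 — Component impedances:
  Z1: Z = jωL = j·2.702e+04·0.00258 = 0 + j69.71 Ω
  Z2: Z = 1/(jωC) = -j/(ω·C) = 0 - j0.2419 Ω
  Z3: Z = jωL = j·2.702e+04·0.0782 = 0 + j2113 Ω
  Z4: Z = 1/(jωC) = -j/(ω·C) = 0 - j7.616 Ω
  Z5: Z = R = 4530 Ω
Step 3 — Bridge requires nodal analysis (the Z5 bridge couples midpoints C and D, so the two paths cannot be reduced to a simple series/parallel combination). Setting node B to ground and injecting 1 A at node A, the 3-node admittance system at A, C, D solves to V_A = Z_AB = 0 + j67.24 Ω = 67.24∠90.0° Ω.
Step 4 — Source phasor: V = 48∠-126.0° V = -28.21 - j38.83 V.
Step 5 — Ohm's law: I = V / Z_total = (-28.21 - j38.83) / (0 + j67.24) = -0.5775 + j0.4196 A.
Step 6 — Convert to polar: |I| = 0.7138 A, ∠I = 144.0°.

I = 0.7138∠144.0° A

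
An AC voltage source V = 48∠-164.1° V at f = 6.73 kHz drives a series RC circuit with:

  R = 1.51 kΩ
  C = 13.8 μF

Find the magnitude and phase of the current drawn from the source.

Step 1 — Angular frequency: ω = 2π·f = 2π·6730 = 4.229e+04 rad/s.
Step 2 — Component impedances:
  R: Z = R = 1510 Ω
  C: Z = 1/(jωC) = -j/(ω·C) = 0 - j1.714 Ω
Step 3 — Series combination: Z_total = R + C = 1510 - j1.714 Ω = 1510∠-0.1° Ω.
Step 4 — Source phasor: V = 48∠-164.1° V = -46.16 - j13.15 V.
Step 5 — Ohm's law: I = V / Z_total = (-46.16 - j13.15) / (1510 - j1.714) = -0.03056 - j0.008743 A.
Step 6 — Convert to polar: |I| = 0.03179 A, ∠I = -164.0°.

I = 0.03179∠-164.0° A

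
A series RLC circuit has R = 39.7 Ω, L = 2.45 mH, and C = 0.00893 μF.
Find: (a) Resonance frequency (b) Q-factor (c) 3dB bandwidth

Step 1 — Resonance: ω₀ = 1/√(LC) = 1/√(0.00245·8.93e-09) = 2.138e+05 rad/s.
Step 2 — f₀ = ω₀/(2π) = 3.403e+04 Hz.
Step 3 — Series Q: Q = ω₀L/R = 2.138e+05·0.00245/39.7 = 13.19.
Step 4 — Bandwidth: Δω = ω₀/Q = 1.62e+04 rad/s; BW = Δω/(2π) = 2579 Hz.

(a) f₀ = 3.403e+04 Hz  (b) Q = 13.19  (c) BW = 2579 Hz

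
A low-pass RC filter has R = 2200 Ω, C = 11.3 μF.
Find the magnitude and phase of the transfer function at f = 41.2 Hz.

Step 1 — Angular frequency: ω = 2π·41.2 = 258.9 rad/s.
Step 2 — Transfer function: H(jω) = 1/(1 + jωRC).
Step 3 — Denominator: 1 + jωRC = 1 + j·258.9·2200·1.13e-05 = 1 + j6.435.
Step 4 — H = 0.02358 - j0.1517.
Step 5 — Magnitude: |H| = 0.1535 (-16.3 dB); phase: φ = -81.2°.

|H| = 0.1535 (-16.3 dB), φ = -81.2°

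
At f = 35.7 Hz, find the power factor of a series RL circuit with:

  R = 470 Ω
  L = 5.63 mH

Step 1 — Angular frequency: ω = 2π·f = 2π·35.7 = 224.3 rad/s.
Step 2 — Component impedances:
  R: Z = R = 470 Ω
  L: Z = jωL = j·224.3·0.00563 = 0 + j1.263 Ω
Step 3 — Series combination: Z_total = R + L = 470 + j1.263 Ω = 470∠0.2° Ω.
Step 4 — Power factor: PF = cos(φ) = Re(Z)/|Z| = 470/470 = 1.
Step 5 — Type: Im(Z) = 1.263 ⇒ lagging (phase φ = 0.2°).

PF = 1 (lagging, φ = 0.2°)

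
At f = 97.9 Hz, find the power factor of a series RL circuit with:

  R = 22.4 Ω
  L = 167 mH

Step 1 — Angular frequency: ω = 2π·f = 2π·97.9 = 615.1 rad/s.
Step 2 — Component impedances:
  R: Z = R = 22.4 Ω
  L: Z = jωL = j·615.1·0.167 = 0 + j102.7 Ω
Step 3 — Series combination: Z_total = R + L = 22.4 + j102.7 Ω = 105.1∠77.7° Ω.
Step 4 — Power factor: PF = cos(φ) = Re(Z)/|Z| = 22.4/105.1 = 0.2131.
Step 5 — Type: Im(Z) = 102.7 ⇒ lagging (phase φ = 77.7°).

PF = 0.2131 (lagging, φ = 77.7°)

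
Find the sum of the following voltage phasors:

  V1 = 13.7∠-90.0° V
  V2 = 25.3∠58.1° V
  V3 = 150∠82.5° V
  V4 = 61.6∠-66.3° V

Step 1 — Convert each phasor to rectangular form:
  V1 = 13.7·(cos(-90.0°) + j·sin(-90.0°)) = 0 - j13.7 V
  V2 = 25.3·(cos(58.1°) + j·sin(58.1°)) = 13.37 + j21.48 V
  V3 = 150·(cos(82.5°) + j·sin(82.5°)) = 19.58 + j148.7 V
  V4 = 61.6·(cos(-66.3°) + j·sin(-66.3°)) = 24.76 - j56.4 V
Step 2 — Sum components: V_total = 57.71 + j100.1 V.
Step 3 — Convert to polar: |V_total| = 115.5 V, ∠V_total = 60.0°.

V_total = 115.5∠60.0° V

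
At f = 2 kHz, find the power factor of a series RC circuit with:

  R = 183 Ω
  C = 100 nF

Step 1 — Angular frequency: ω = 2π·f = 2π·2000 = 1.257e+04 rad/s.
Step 2 — Component impedances:
  R: Z = R = 183 Ω
  C: Z = 1/(jωC) = -j/(ω·C) = 0 - j795.8 Ω
Step 3 — Series combination: Z_total = R + C = 183 - j795.8 Ω = 816.5∠-77.0° Ω.
Step 4 — Power factor: PF = cos(φ) = Re(Z)/|Z| = 183/816.5 = 0.2241.
Step 5 — Type: Im(Z) = -795.8 ⇒ leading (phase φ = -77.0°).

PF = 0.2241 (leading, φ = -77.0°)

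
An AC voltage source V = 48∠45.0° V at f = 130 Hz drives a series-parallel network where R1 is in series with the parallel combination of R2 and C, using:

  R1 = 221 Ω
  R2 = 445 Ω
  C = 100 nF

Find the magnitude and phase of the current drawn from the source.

Step 1 — Angular frequency: ω = 2π·f = 2π·130 = 816.8 rad/s.
Step 2 — Component impedances:
  R1: Z = R = 221 Ω
  R2: Z = R = 445 Ω
  C: Z = 1/(jωC) = -j/(ω·C) = 0 - j1.224e+04 Ω
Step 3 — Parallel branch: R2 || C = 1/(1/R2 + 1/C) = 444.4 - j16.15 Ω.
Step 4 — Series with R1: Z_total = R1 + (R2 || C) = 665.4 - j16.15 Ω = 665.6∠-1.4° Ω.
Step 5 — Source phasor: V = 48∠45.0° V = 33.94 + j33.94 V.
Step 6 — Ohm's law: I = V / Z_total = (33.94 + j33.94) / (665.4 - j16.15) = 0.04974 + j0.05222 A.
Step 7 — Convert to polar: |I| = 0.07211 A, ∠I = 46.4°.

I = 0.07211∠46.4° A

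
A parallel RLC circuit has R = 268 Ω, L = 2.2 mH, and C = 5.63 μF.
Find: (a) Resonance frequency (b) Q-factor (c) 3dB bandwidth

Step 1 — Resonance: ω₀ = 1/√(LC) = 1/√(0.0022·5.63e-06) = 8985 rad/s.
Step 2 — f₀ = ω₀/(2π) = 1430 Hz.
Step 3 — Parallel Q: Q = R/(ω₀L) = 268/(8985·0.0022) = 13.56.
Step 4 — Bandwidth: Δω = ω₀/Q = 662.8 rad/s; BW = Δω/(2π) = 105.5 Hz.

(a) f₀ = 1430 Hz  (b) Q = 13.56  (c) BW = 105.5 Hz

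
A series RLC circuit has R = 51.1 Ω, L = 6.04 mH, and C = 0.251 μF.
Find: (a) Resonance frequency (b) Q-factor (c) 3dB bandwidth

Step 1 — Resonance: ω₀ = 1/√(LC) = 1/√(0.00604·2.51e-07) = 2.568e+04 rad/s.
Step 2 — f₀ = ω₀/(2π) = 4088 Hz.
Step 3 — Series Q: Q = ω₀L/R = 2.568e+04·0.00604/51.1 = 3.036.
Step 4 — Bandwidth: Δω = ω₀/Q = 8460 rad/s; BW = Δω/(2π) = 1346 Hz.

(a) f₀ = 4088 Hz  (b) Q = 3.036  (c) BW = 1346 Hz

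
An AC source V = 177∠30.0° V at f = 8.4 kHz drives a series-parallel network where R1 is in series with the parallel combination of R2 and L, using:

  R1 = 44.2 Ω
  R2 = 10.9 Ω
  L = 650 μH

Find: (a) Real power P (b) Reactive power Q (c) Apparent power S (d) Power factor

Step 1 — Angular frequency: ω = 2π·f = 2π·8400 = 5.278e+04 rad/s.
Step 2 — Component impedances:
  R1: Z = R = 44.2 Ω
  R2: Z = R = 10.9 Ω
  L: Z = jωL = j·5.278e+04·0.00065 = 0 + j34.31 Ω
Step 3 — Parallel branch: R2 || L = 1/(1/R2 + 1/L) = 9.901 + j3.146 Ω.
Step 4 — Series with R1: Z_total = R1 + (R2 || L) = 54.1 + j3.146 Ω = 54.19∠3.3° Ω.
Step 5 — Source phasor: V = 177∠30.0° V = 153.3 + j88.5 V.
Step 6 — Current: I = V / Z = 2.919 + j1.466 A = 3.266∠26.7° A.
Step 7 — Complex power: S = V·I* = 577.1 + j33.56 VA.
Step 8 — Real power: P = Re(S) = 577.1 W.
Step 9 — Reactive power: Q = Im(S) = 33.56 VAR.
Step 10 — Apparent power: |S| = 578.1 VA.
Step 11 — Power factor: PF = P/|S| = 0.9983 (lagging).

(a) P = 577.1 W  (b) Q = 33.56 VAR  (c) S = 578.1 VA  (d) PF = 0.9983 (lagging)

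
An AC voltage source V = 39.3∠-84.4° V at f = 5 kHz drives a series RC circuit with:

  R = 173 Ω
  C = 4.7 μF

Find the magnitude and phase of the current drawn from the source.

Step 1 — Angular frequency: ω = 2π·f = 2π·5000 = 3.142e+04 rad/s.
Step 2 — Component impedances:
  R: Z = R = 173 Ω
  C: Z = 1/(jωC) = -j/(ω·C) = 0 - j6.773 Ω
Step 3 — Series combination: Z_total = R + C = 173 - j6.773 Ω = 173.1∠-2.2° Ω.
Step 4 — Source phasor: V = 39.3∠-84.4° V = 3.835 - j39.11 V.
Step 5 — Ohm's law: I = V / Z_total = (3.835 - j39.11) / (173 - j6.773) = 0.03097 - j0.2249 A.
Step 6 — Convert to polar: |I| = 0.227 A, ∠I = -82.2°.

I = 0.227∠-82.2° A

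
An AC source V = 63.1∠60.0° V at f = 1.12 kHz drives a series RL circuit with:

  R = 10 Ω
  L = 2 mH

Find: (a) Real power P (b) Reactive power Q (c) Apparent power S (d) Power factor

Step 1 — Angular frequency: ω = 2π·f = 2π·1120 = 7037 rad/s.
Step 2 — Component impedances:
  R: Z = R = 10 Ω
  L: Z = jωL = j·7037·0.002 = 0 + j14.07 Ω
Step 3 — Series combination: Z_total = R + L = 10 + j14.07 Ω = 17.27∠54.6° Ω.
Step 4 — Source phasor: V = 63.1∠60.0° V = 31.55 + j54.65 V.
Step 5 — Current: I = V / Z = 3.639 + j0.3436 A = 3.655∠5.4° A.
Step 6 — Complex power: S = V·I* = 133.6 + j188 VA.
Step 7 — Real power: P = Re(S) = 133.6 W.
Step 8 — Reactive power: Q = Im(S) = 188 VAR.
Step 9 — Apparent power: |S| = 230.6 VA.
Step 10 — Power factor: PF = P/|S| = 0.5792 (lagging).

(a) P = 133.6 W  (b) Q = 188 VAR  (c) S = 230.6 VA  (d) PF = 0.5792 (lagging)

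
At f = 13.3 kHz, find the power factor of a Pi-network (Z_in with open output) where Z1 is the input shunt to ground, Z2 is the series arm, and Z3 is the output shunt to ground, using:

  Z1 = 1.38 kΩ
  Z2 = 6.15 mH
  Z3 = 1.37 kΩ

Step 1 — Angular frequency: ω = 2π·f = 2π·1.33e+04 = 8.357e+04 rad/s.
Step 2 — Component impedances:
  Z1: Z = R = 1380 Ω
  Z2: Z = jωL = j·8.357e+04·0.00615 = 0 + j513.9 Ω
  Z3: Z = R = 1370 Ω
Step 3 — With open output, the series arm Z2 and the output shunt Z3 appear in series to ground: Z2 + Z3 = 1370 + j513.9 Ω.
Step 4 — Parallel with input shunt Z1: Z_in = Z1 || (Z2 + Z3) = 710.9 + j125.1 Ω = 721.8∠10.0° Ω.
Step 5 — Power factor: PF = cos(φ) = Re(Z)/|Z| = 710.9/721.8 = 0.9849.
Step 6 — Type: Im(Z) = 125.1 ⇒ lagging (phase φ = 10.0°).

PF = 0.9849 (lagging, φ = 10.0°)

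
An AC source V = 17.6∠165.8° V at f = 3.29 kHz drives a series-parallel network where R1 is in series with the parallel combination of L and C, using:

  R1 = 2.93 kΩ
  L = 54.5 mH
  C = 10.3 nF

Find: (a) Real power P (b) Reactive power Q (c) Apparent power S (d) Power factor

Step 1 — Angular frequency: ω = 2π·f = 2π·3290 = 2.067e+04 rad/s.
Step 2 — Component impedances:
  R1: Z = R = 2930 Ω
  L: Z = jωL = j·2.067e+04·0.0545 = 0 + j1127 Ω
  C: Z = 1/(jωC) = -j/(ω·C) = 0 - j4697 Ω
Step 3 — Parallel branch: L || C = 1/(1/L + 1/C) = 0 + j1482 Ω.
Step 4 — Series with R1: Z_total = R1 + (L || C) = 2930 + j1482 Ω = 3284∠26.8° Ω.
Step 5 — Source phasor: V = 17.6∠165.8° V = -17.06 + j4.317 V.
Step 6 — Current: I = V / Z = -0.004043 + j0.003519 A = 0.00536∠139.0° A.
Step 7 — Complex power: S = V·I* = 0.08418 + j0.04258 VA.
Step 8 — Real power: P = Re(S) = 0.08418 W.
Step 9 — Reactive power: Q = Im(S) = 0.04258 VAR.
Step 10 — Apparent power: |S| = 0.09434 VA.
Step 11 — Power factor: PF = P/|S| = 0.8923 (lagging).

(a) P = 0.08418 W  (b) Q = 0.04258 VAR  (c) S = 0.09434 VA  (d) PF = 0.8923 (lagging)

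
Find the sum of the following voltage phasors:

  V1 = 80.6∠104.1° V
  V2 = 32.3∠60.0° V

Step 1 — Convert each phasor to rectangular form:
  V1 = 80.6·(cos(104.1°) + j·sin(104.1°)) = -19.64 + j78.17 V
  V2 = 32.3·(cos(60.0°) + j·sin(60.0°)) = 16.15 + j27.97 V
Step 2 — Sum components: V_total = -3.485 + j106.1 V.
Step 3 — Convert to polar: |V_total| = 106.2 V, ∠V_total = 91.9°.

V_total = 106.2∠91.9° V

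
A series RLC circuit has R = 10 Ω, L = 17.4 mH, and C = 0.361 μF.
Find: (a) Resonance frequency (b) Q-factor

Step 1 — Resonance condition Im(Z)=0 gives ω₀ = 1/√(LC).
Step 2 — ω₀ = 1/√(0.0174·3.61e-07) = 1.262e+04 rad/s.
Step 3 — f₀ = ω₀/(2π) = 2008 Hz.
Step 4 — Series Q: Q = ω₀L/R = 1.262e+04·0.0174/10 = 21.95.

(a) f₀ = 2008 Hz  (b) Q = 21.95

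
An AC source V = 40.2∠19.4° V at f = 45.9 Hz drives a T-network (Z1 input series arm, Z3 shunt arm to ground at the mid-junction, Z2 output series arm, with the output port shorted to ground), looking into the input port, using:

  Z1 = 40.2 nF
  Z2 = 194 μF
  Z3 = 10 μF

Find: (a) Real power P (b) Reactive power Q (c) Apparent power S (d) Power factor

Step 1 — Angular frequency: ω = 2π·f = 2π·45.9 = 288.4 rad/s.
Step 2 — Component impedances:
  Z1: Z = 1/(jωC) = -j/(ω·C) = 0 - j8.625e+04 Ω
  Z2: Z = 1/(jωC) = -j/(ω·C) = 0 - j17.87 Ω
  Z3: Z = 1/(jωC) = -j/(ω·C) = 0 - j346.7 Ω
Step 3 — With the output port shorted to ground, the output series arm Z2 runs from the junction to ground; the shunt arm Z3 also runs from the junction to ground. They appear in parallel: Z3 || Z2 = 0 - j17 Ω.
Step 4 — Series with input arm Z1: Z_in = Z1 + (Z3 || Z2) = 0 - j8.627e+04 Ω = 8.627e+04∠-90.0° Ω.
Step 5 — Source phasor: V = 40.2∠19.4° V = 37.92 + j13.35 V.
Step 6 — Current: I = V / Z = -0.0001548 + j0.0004395 A = 0.000466∠109.4° A.
Step 7 — Complex power: S = V·I* = 0 - j0.01873 VA.
Step 8 — Real power: P = Re(S) = 0 W.
Step 9 — Reactive power: Q = Im(S) = -0.01873 VAR.
Step 10 — Apparent power: |S| = 0.01873 VA.
Step 11 — Power factor: PF = P/|S| = 0 (leading).

(a) P = 0 W  (b) Q = -0.01873 VAR  (c) S = 0.01873 VA  (d) PF = 0 (leading)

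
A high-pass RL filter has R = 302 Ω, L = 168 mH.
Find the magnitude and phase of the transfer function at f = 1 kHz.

Step 1 — Angular frequency: ω = 2π·1000 = 6283 rad/s.
Step 2 — Transfer function: H(jω) = jωL/(R + jωL).
Step 3 — Numerator jωL = j·1056; denominator R + jωL = 302 + j1056.
Step 4 — H = 0.9243 + j0.2645.
Step 5 — Magnitude: |H| = 0.9614 (-0.3 dB); phase: φ = 16.0°.

|H| = 0.9614 (-0.3 dB), φ = 16.0°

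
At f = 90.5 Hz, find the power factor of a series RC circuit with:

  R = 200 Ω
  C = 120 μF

Step 1 — Angular frequency: ω = 2π·f = 2π·90.5 = 568.6 rad/s.
Step 2 — Component impedances:
  R: Z = R = 200 Ω
  C: Z = 1/(jωC) = -j/(ω·C) = 0 - j14.66 Ω
Step 3 — Series combination: Z_total = R + C = 200 - j14.66 Ω = 200.5∠-4.2° Ω.
Step 4 — Power factor: PF = cos(φ) = Re(Z)/|Z| = 200/200.54 = 0.9973.
Step 5 — Type: Im(Z) = -14.66 ⇒ leading (phase φ = -4.2°).

PF = 0.9973 (leading, φ = -4.2°)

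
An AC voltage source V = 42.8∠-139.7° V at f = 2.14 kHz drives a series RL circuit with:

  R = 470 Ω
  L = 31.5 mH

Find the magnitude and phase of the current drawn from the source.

Step 1 — Angular frequency: ω = 2π·f = 2π·2140 = 1.345e+04 rad/s.
Step 2 — Component impedances:
  R: Z = R = 470 Ω
  L: Z = jωL = j·1.345e+04·0.0315 = 0 + j423.5 Ω
Step 3 — Series combination: Z_total = R + L = 470 + j423.5 Ω = 632.7∠42.0° Ω.
Step 4 — Source phasor: V = 42.8∠-139.7° V = -32.64 - j27.68 V.
Step 5 — Ohm's law: I = V / Z_total = (-32.64 - j27.68) / (470 + j423.5) = -0.06762 + j0.002035 A.
Step 6 — Convert to polar: |I| = 0.06765 A, ∠I = 178.3°.

I = 0.06765∠178.3° A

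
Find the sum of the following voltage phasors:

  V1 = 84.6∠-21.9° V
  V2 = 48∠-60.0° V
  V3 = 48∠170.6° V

Step 1 — Convert each phasor to rectangular form:
  V1 = 84.6·(cos(-21.9°) + j·sin(-21.9°)) = 78.49 - j31.55 V
  V2 = 48·(cos(-60.0°) + j·sin(-60.0°)) = 24 - j41.57 V
  V3 = 48·(cos(170.6°) + j·sin(170.6°)) = -47.36 + j7.84 V
Step 2 — Sum components: V_total = 55.14 - j65.28 V.
Step 3 — Convert to polar: |V_total| = 85.45 V, ∠V_total = -49.8°.

V_total = 85.45∠-49.8° V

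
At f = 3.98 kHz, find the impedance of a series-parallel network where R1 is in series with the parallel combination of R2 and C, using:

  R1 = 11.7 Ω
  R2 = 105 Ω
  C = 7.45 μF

Step 1 — Angular frequency: ω = 2π·f = 2π·3980 = 2.501e+04 rad/s.
Step 2 — Component impedances:
  R1: Z = R = 11.7 Ω
  R2: Z = R = 105 Ω
  C: Z = 1/(jωC) = -j/(ω·C) = 0 - j5.368 Ω
Step 3 — Parallel branch: R2 || C = 1/(1/R2 + 1/C) = 0.2737 - j5.354 Ω.
Step 4 — Series with R1: Z_total = R1 + (R2 || C) = 11.97 - j5.354 Ω = 13.12∠-24.1° Ω.

Z = 11.97 - j5.354 Ω = 13.12∠-24.1° Ω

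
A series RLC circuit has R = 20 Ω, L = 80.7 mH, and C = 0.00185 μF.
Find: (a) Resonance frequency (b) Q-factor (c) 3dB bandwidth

Step 1 — Resonance condition Im(Z)=0 gives ω₀ = 1/√(LC).
Step 2 — ω₀ = 1/√(0.0807·1.85e-09) = 8.184e+04 rad/s.
Step 3 — f₀ = ω₀/(2π) = 1.303e+04 Hz.
Step 4 — Series Q: Q = ω₀L/R = 8.184e+04·0.0807/20 = 330.2.
Step 5 — 3dB bandwidth: Δω = ω₀/Q = 247.8 rad/s; BW = Δω/(2π) = 39.44 Hz.

(a) f₀ = 1.303e+04 Hz  (b) Q = 330.2  (c) BW = 39.44 Hz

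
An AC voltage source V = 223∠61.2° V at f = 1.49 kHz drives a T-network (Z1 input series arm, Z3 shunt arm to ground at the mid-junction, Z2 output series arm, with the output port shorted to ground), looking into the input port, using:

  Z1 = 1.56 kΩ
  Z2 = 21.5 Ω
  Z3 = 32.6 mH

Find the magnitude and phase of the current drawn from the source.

Step 1 — Angular frequency: ω = 2π·f = 2π·1490 = 9362 rad/s.
Step 2 — Component impedances:
  Z1: Z = R = 1560 Ω
  Z2: Z = R = 21.5 Ω
  Z3: Z = jωL = j·9362·0.0326 = 0 + j305.2 Ω
Step 3 — With the output port shorted to ground, the output series arm Z2 runs from the junction to ground; the shunt arm Z3 also runs from the junction to ground. They appear in parallel: Z3 || Z2 = 21.39 + j1.507 Ω.
Step 4 — Series with input arm Z1: Z_in = Z1 + (Z3 || Z2) = 1581 + j1.507 Ω = 1581∠0.1° Ω.
Step 5 — Source phasor: V = 223∠61.2° V = 107.4 + j195.4 V.
Step 6 — Ohm's law: I = V / Z_total = (107.4 + j195.4) / (1581 + j1.507) = 0.06805 + j0.1235 A.
Step 7 — Convert to polar: |I| = 0.141 A, ∠I = 61.1°.

I = 0.141∠61.1° A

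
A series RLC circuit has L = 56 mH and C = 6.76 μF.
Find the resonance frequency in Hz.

Step 1 — Resonance condition Im(Z)=0 gives ω₀ = 1/√(LC).
Step 2 — ω₀ = 1/√(0.056·6.76e-06) = 1625 rad/s.
Step 3 — f₀ = ω₀/(2π) = 258.7 Hz.

f₀ = 258.7 Hz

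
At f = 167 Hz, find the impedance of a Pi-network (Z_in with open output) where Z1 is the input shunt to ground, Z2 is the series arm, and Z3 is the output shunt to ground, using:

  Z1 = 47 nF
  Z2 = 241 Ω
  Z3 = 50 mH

Step 1 — Angular frequency: ω = 2π·f = 2π·167 = 1049 rad/s.
Step 2 — Component impedances:
  Z1: Z = 1/(jωC) = -j/(ω·C) = 0 - j2.028e+04 Ω
  Z2: Z = R = 241 Ω
  Z3: Z = jωL = j·1049·0.05 = 0 + j52.46 Ω
Step 3 — With open output, the series arm Z2 and the output shunt Z3 appear in series to ground: Z2 + Z3 = 241 + j52.46 Ω.
Step 4 — Parallel with input shunt Z1: Z_in = Z1 || (Z2 + Z3) = 242.2 + j49.71 Ω = 247.3∠11.6° Ω.

Z = 242.2 + j49.71 Ω = 247.3∠11.6° Ω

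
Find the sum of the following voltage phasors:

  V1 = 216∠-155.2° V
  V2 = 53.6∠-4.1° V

Step 1 — Convert each phasor to rectangular form:
  V1 = 216·(cos(-155.2°) + j·sin(-155.2°)) = -196.1 - j90.6 V
  V2 = 53.6·(cos(-4.1°) + j·sin(-4.1°)) = 53.46 - j3.832 V
Step 2 — Sum components: V_total = -142.6 - j94.43 V.
Step 3 — Convert to polar: |V_total| = 171 V, ∠V_total = -146.5°.

V_total = 171∠-146.5° V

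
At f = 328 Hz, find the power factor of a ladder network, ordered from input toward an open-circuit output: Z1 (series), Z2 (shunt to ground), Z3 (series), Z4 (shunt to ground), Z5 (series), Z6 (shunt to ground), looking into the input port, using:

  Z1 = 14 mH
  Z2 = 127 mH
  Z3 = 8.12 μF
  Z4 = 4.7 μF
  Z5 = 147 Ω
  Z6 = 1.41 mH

Step 1 — Angular frequency: ω = 2π·f = 2π·328 = 2061 rad/s.
Step 2 — Component impedances:
  Z1: Z = jωL = j·2061·0.014 = 0 + j28.85 Ω
  Z2: Z = jωL = j·2061·0.127 = 0 + j261.7 Ω
  Z3: Z = 1/(jωC) = -j/(ω·C) = 0 - j59.76 Ω
  Z4: Z = 1/(jωC) = -j/(ω·C) = 0 - j103.2 Ω
  Z5: Z = R = 147 Ω
  Z6: Z = jωL = j·2061·0.00141 = 0 + j2.906 Ω
Step 3 — Ladder network (open output): work backward from the far end, alternating series and parallel combinations. Z_in = 169.4 - j163.2 Ω = 235.2∠-43.9° Ω.
Step 4 — Power factor: PF = cos(φ) = Re(Z)/|Z| = 169.4/235.2 = 0.7202.
Step 5 — Type: Im(Z) = -163.2 ⇒ leading (phase φ = -43.9°).

PF = 0.7202 (leading, φ = -43.9°)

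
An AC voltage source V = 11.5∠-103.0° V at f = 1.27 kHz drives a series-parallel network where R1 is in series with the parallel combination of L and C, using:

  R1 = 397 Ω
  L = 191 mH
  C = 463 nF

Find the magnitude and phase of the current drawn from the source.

Step 1 — Angular frequency: ω = 2π·f = 2π·1270 = 7980 rad/s.
Step 2 — Component impedances:
  R1: Z = R = 397 Ω
  L: Z = jωL = j·7980·0.191 = 0 + j1524 Ω
  C: Z = 1/(jωC) = -j/(ω·C) = 0 - j270.7 Ω
Step 3 — Parallel branch: L || C = 1/(1/L + 1/C) = 0 - j329.1 Ω.
Step 4 — Series with R1: Z_total = R1 + (L || C) = 397 - j329.1 Ω = 515.7∠-39.7° Ω.
Step 5 — Source phasor: V = 11.5∠-103.0° V = -2.587 - j11.21 V.
Step 6 — Ohm's law: I = V / Z_total = (-2.587 - j11.21) / (397 - j329.1) = 0.01001 - j0.01993 A.
Step 7 — Convert to polar: |I| = 0.0223 A, ∠I = -63.3°.

I = 0.0223∠-63.3° A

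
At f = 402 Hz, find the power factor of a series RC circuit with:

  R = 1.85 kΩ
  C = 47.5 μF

Step 1 — Angular frequency: ω = 2π·f = 2π·402 = 2526 rad/s.
Step 2 — Component impedances:
  R: Z = R = 1850 Ω
  C: Z = 1/(jωC) = -j/(ω·C) = 0 - j8.335 Ω
Step 3 — Series combination: Z_total = R + C = 1850 - j8.335 Ω = 1850∠-0.3° Ω.
Step 4 — Power factor: PF = cos(φ) = Re(Z)/|Z| = 1850/1850 = 1.
Step 5 — Type: Im(Z) = -8.335 ⇒ leading (phase φ = -0.3°).

PF = 1 (leading, φ = -0.3°)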